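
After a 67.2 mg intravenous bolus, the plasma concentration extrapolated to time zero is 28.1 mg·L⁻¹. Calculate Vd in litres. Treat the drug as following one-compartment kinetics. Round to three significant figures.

Immediately after an IV bolus, C₀ = Dose / Vd, so Vd = Dose / C₀.
Vd = 67.2 / 28.1 = 2.391 L

2.39 L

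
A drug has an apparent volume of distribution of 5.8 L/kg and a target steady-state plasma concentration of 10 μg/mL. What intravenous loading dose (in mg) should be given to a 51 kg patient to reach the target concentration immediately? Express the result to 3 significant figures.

2960 mg

Total Vd = 5.8 × 51 = 295.8 L
The loading dose fills Vd to the target concentration.
LD = Vd × C = 295.8 × 10.00 = 2958 mg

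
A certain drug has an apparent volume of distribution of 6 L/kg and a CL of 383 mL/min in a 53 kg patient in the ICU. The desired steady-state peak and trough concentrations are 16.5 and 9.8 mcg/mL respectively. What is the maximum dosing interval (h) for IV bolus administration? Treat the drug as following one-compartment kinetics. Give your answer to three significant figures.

Vd(total) = 53 kg × 6 L/kg = 318.0 L
CL = 383 mL/min = 383 × 0.06 = 22.98 L/h
k = CL / Vd = 22.98 / 318.0 = 0.07226 h⁻¹
Between IV bolus doses, concentration decays as C = C₀·e^(−kτ), so C_peak/C_trough = e^(kτ).
τ_max = ln(C_peak/C_trough) / k = ln(16.5/9.8) / 0.07226 = 0.5210 / 0.07226 = 7.210 h

7.21 h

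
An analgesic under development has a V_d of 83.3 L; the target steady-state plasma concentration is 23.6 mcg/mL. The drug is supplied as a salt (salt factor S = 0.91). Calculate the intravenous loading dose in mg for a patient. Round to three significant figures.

The loading dose fills Vd to the target concentration.
LD = Vd × C / S = 83.30 × 23.60 / 0.91 = 2160 mg

2160 mg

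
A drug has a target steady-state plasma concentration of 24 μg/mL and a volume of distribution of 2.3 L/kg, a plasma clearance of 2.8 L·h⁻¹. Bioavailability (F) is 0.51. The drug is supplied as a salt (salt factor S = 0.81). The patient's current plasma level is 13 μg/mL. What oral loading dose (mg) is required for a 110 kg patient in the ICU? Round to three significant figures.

6740 mg

Vd(total) = 110 kg × 2.3 L/kg = 253.0 L
Concentration deficit ΔC = 24 − 13 = 11.00 mg/L
LD = Vd × ΔC / F / S = 253.0 × 11.00 / 0.51 / 0.81 = 6737 mg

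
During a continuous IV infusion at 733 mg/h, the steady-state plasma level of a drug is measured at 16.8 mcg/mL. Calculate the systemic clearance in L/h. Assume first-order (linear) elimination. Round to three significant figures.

43.6 L/h

At steady state, infusion rate = CL × Css, so CL = rate / Css.
CL = 733 / 16.8 = 43.63 L/h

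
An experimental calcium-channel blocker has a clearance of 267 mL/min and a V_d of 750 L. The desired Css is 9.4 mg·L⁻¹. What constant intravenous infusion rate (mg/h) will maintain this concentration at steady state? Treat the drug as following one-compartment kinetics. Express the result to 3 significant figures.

151 mg/h

Convert clearance: 267 mL/min × 60 min/h ÷ 1000 mL/L = 16.02 L/h
Infusion rate = CL · Css = 16.02 L/h × 9.4 mg/L = 150.6 mg/h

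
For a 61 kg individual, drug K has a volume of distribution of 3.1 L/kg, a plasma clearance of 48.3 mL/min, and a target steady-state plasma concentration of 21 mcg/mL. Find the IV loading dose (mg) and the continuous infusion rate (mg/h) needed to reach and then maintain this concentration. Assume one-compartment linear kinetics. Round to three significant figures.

(a) 3970 mg; (b) 60.9 mg/h

Total Vd = 3.1 × 61 = 189.1 L
LD = Vd · C_target = 189.1 × 21 = 3971 mg
CL = 48.3 mL/min = 48.3 × 0.06 = 2.898 L/h
Infusion rate = 2.898 L/h × 21 mg/L = 60.86 mg/h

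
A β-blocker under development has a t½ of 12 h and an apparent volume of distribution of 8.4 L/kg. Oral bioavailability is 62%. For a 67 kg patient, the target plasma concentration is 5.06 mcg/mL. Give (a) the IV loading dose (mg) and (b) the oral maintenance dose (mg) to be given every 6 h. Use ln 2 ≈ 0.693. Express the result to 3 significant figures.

(a) 2850 mg; (b) 1590 mg

Total Vd = 8.4 × 67 = 562.8 L
LD = Vd × C = 562.8 × 5.06 = 2848 mg
CL = 0.693 × Vd / t½ = 0.693 × 562.8 / 12 = 32.50 L/h
D = CL × Css × τ / F = 32.50 × 5.06 × 6 / 0.62 = 1591 mg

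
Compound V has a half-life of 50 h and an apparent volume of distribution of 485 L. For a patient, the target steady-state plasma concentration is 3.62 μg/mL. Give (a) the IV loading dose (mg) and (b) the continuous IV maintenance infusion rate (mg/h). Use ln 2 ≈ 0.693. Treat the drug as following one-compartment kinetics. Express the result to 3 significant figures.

(a) 1760 mg; (b) 24.3 mg/h

LD = Vd × C = 485.0 × 3.62 = 1756 mg
CL = 0.693 × Vd / t½ = 0.693 × 485.0 / 50 = 6.722 L/h
Infusion rate = CL × Css = 6.722 × 3.62 = 24.33 mg/h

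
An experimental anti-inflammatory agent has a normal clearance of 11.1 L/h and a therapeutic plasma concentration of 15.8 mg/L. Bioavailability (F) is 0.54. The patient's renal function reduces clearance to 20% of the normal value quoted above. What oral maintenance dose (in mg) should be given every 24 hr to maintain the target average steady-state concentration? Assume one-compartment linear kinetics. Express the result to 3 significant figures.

1560 mg

Patient clearance = 0.2 × 11.10 = 2.220 L/h
At steady state, dose per interval replaces the amount cleared in that interval: F·D/τ = CL·Css.
D = CL × Css × τ / F = 2.220 × 15.8 × 24 / 0.54 = 1559 mg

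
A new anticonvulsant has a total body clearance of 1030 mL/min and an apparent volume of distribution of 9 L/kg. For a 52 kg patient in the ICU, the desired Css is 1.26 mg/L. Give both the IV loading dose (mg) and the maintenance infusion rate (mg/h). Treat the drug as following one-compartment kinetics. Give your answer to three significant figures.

(a) 590 mg; (b) 77.9 mg/h

Vd = 9 L/kg × 52 kg = 468.0 L
Loading: fill Vd to C_target → 468.0 L × 1.26 mg/L = 589.7 mg
CL = 1030 mL/min × 60/1000 = 61.80 L/h
Maintenance infusion rate = CL × Css = 61.80 × 1.26 = 77.87 mg/h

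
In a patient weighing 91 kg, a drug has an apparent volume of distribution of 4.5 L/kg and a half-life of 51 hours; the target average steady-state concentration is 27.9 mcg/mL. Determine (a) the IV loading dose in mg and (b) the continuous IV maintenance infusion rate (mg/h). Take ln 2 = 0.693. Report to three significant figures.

(a) 11400 mg; (b) 155 mg/h

Vd = 4.5 L/kg × 91 kg = 409.5 L
LD = Vd × C = 409.5 × 27.9 = 11430 mg
CL = 0.693 × Vd / t½ = 0.693 × 409.5 / 51 = 5.564 L/h
Infusion rate = CL × Css = 5.564 × 27.9 = 155.2 mg/h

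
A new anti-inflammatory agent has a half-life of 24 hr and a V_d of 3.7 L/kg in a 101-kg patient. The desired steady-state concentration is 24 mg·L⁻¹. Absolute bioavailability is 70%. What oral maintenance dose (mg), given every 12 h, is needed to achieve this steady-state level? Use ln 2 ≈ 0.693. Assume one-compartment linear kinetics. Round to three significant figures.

Total Vd = 3.7 × 101 = 373.7 L
CL = 0.693 × Vd / t½ = 0.693 × 373.7 / 24 = 10.79 L/h
D = CL × Css × τ / F = 10.79 × 24 × 12 / 0.7 = 4439 mg

4440 mg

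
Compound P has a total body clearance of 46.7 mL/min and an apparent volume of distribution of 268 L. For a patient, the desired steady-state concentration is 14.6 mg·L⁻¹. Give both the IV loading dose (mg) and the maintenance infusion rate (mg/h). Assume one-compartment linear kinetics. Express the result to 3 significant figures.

(a) 3910 mg; (b) 40.9 mg/h

LD = Vd · C_target = 268.0 × 14.6 = 3913 mg
CL = 46.7 mL/min × 60/1000 = 2.802 L/h
Maintenance: replace elimination → rate = CL × Css = 2.802 × 14.6 = 40.91 mg/h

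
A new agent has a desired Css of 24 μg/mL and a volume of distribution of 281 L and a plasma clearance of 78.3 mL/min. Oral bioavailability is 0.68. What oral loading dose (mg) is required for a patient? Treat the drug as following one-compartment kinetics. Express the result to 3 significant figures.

9920 mg

LD = Vd × C / F = 281.0 × 24.00 / 0.68 = 9918 mg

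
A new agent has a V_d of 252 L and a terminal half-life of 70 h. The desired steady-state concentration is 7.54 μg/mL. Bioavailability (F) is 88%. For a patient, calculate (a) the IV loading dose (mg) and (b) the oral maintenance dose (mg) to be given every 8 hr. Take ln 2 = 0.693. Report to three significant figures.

(a) 1900 mg; (b) 171 mg

LD = Vd × C = 252.0 × 7.54 = 1900 mg
CL = 0.693 × Vd / t½ = 0.693 × 252.0 / 70 = 2.495 L/h
D = CL × Css × τ / F = 2.495 × 7.54 × 8 / 0.88 = 171.0 mg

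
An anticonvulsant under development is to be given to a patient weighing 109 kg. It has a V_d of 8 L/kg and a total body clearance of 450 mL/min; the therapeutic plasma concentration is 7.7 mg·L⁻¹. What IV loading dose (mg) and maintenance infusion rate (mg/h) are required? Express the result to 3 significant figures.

(a) 6710 mg; (b) 208 mg/h

Vd(total) = 109 kg × 8 L/kg = 872.0 L
LD = Vd · C_target = 872.0 × 7.7 = 6714 mg
CL = 450 mL/min × 60/1000 = 27.00 L/h
Maintenance: replace elimination → rate = CL × Css = 27.00 × 7.7 = 207.9 mg/h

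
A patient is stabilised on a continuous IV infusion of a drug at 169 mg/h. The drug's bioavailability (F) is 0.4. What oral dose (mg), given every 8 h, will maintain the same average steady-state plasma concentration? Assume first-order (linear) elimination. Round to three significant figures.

3380 mg

To maintain the same Css, the systemic dosing rate must be unchanged: F·D/τ = infusion rate.
D = rate × τ / F = 169 × 8 / 0.4 = 3380 mg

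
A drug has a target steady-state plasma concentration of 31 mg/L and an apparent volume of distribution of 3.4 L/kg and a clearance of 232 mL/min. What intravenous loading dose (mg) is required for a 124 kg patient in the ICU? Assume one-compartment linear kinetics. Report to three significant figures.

Vd(total) = 124 kg × 3.4 L/kg = 421.6 L
The loading dose fills Vd to the target concentration.
LD = Vd × C = 421.6 × 31.00 = 13070 mg

13100 mg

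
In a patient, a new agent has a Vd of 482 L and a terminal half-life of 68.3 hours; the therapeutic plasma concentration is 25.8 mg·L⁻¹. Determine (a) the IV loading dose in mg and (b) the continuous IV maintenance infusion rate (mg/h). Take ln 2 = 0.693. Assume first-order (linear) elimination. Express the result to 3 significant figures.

LD = Vd × C = 482.0 × 25.8 = 12440 mg
CL = 0.693 × Vd / t½ = 0.693 × 482.0 / 68.3 = 4.891 L/h
Infusion rate = CL × Css = 4.891 × 25.8 = 126.2 mg/h

(a) 12400 mg; (b) 126 mg/h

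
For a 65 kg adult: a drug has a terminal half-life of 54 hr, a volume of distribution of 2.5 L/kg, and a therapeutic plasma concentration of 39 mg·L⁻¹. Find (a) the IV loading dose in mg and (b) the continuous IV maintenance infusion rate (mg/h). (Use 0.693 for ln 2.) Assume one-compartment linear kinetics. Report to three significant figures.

Total Vd = 2.5 × 65 = 162.5 L
LD = Vd × C = 162.5 × 39 = 6338 mg
CL = 0.693 × Vd / t½ = 0.693 × 162.5 / 54 = 2.085 L/h
Infusion rate = CL × Css = 2.085 × 39 = 81.32 mg/h

(a) 6340 mg; (b) 81.3 mg/h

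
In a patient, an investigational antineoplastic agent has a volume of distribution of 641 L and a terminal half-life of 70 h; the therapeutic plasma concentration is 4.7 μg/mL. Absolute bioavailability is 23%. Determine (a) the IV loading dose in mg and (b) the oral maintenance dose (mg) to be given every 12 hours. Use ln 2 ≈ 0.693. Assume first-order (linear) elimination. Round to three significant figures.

(a) 3010 mg; (b) 1560 mg

LD = Vd × C = 641.0 × 4.7 = 3013 mg
CL = 0.693 × Vd / t½ = 0.693 × 641.0 / 70 = 6.346 L/h
D = CL × Css × τ / F = 6.346 × 4.7 × 12 / 0.23 = 1556 mg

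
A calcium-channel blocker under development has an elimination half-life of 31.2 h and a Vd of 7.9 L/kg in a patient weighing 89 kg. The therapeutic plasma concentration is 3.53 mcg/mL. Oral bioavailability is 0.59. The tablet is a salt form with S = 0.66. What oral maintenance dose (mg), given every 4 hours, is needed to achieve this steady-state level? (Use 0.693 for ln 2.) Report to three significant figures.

Total Vd = 7.9 × 89 = 703.1 L
k = 0.693/31.2 = 0.02221 h⁻¹, so CL = k·Vd = 0.02221 × 703.1 = 15.62 L/h
D = CL × Css × τ / F / S = 15.62 × 3.53 × 4 / 0.59 / 0.66 = 566.4 mg

566 mg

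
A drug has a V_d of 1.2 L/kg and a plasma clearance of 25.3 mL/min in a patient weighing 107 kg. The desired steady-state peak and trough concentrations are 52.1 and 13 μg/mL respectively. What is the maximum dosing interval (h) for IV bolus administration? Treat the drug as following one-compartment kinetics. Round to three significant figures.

117 h

Total Vd = 1.2 × 107 = 128.4 L
CL = 25.3 mL/min × 60/1000 = 1.518 L/h
k = CL / Vd = 1.518 / 128.4 = 0.01182 h⁻¹
Between IV bolus doses, concentration decays as C = C₀·e^(−kτ), so C_peak/C_trough = e^(kτ).
τ_max = ln(C_peak/C_trough) / k = ln(52.1/13) / 0.01182 = 1.388 / 0.01182 = 117.4 h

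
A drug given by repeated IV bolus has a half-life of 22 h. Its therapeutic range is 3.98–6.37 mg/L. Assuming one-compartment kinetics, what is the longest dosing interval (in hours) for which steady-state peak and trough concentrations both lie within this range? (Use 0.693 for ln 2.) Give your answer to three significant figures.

k = 0.693 / t½ = 0.693 / 22 = 0.03150 h⁻¹
Between IV bolus doses, concentration decays as C = C₀·e^(−kτ), so C_peak/C_trough = e^(kτ).
τ_max = ln(C_peak/C_trough) / k = ln(6.37/3.98) / 0.03150 = 0.4703 / 0.03150 = 14.93 h

14.9 h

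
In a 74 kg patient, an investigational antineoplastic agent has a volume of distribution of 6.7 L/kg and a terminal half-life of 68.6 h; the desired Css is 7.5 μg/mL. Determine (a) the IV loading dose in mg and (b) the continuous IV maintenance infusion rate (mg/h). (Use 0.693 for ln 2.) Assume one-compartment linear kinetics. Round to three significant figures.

(a) 3720 mg; (b) 37.6 mg/h

Total Vd = 6.7 × 74 = 495.8 L
LD = Vd × C = 495.8 × 7.5 = 3719 mg
CL = 0.693 × Vd / t½ = 0.693 × 495.8 / 68.6 = 5.009 L/h
Infusion rate = CL × Css = 5.009 × 7.5 = 37.57 mg/h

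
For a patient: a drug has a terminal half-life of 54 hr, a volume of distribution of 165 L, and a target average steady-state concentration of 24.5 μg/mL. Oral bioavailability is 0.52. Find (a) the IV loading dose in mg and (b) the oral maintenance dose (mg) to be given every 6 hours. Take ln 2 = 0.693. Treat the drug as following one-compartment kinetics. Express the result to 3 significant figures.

LD = Vd × C = 165.0 × 24.5 = 4043 mg
CL = 0.693 × Vd / t½ = 0.693 × 165.0 / 54 = 2.118 L/h
D = CL × Css × τ / F = 2.118 × 24.5 × 6 / 0.52 = 598.7 mg

(a) 4040 mg; (b) 599 mg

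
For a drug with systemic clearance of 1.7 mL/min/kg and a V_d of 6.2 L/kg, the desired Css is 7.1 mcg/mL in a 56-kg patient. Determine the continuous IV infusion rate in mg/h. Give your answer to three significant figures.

40.6 mg/h

CL = 1.7 mL/min/kg × 56 kg = 95.20 mL/min = 95.20 × 60/1000 = 5.712 L/h
At steady state, infusion rate equals elimination rate: rate in = CL × Css.
R₀ = 5.712 × 7.1 = 40.56 mg/h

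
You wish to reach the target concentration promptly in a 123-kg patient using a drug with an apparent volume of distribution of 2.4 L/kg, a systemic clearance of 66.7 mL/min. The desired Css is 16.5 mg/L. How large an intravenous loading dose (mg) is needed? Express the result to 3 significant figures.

4870 mg

Total Vd = 2.4 × 123 = 295.2 L
Loading dose depends on Vd (not clearance): it fills the distribution volume.
LD = Vd × C = 295.2 × 16.50 = 4871 mg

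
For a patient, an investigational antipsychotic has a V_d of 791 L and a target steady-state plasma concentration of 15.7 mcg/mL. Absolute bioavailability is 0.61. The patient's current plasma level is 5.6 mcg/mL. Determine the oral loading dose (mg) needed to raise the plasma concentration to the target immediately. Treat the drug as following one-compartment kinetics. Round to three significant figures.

13100 mg

Concentration deficit ΔC = 15.7 − 5.6 = 10.10 mg/L
LD = Vd × ΔC / F = 791.0 × 10.10 / 0.61 = 13100 mg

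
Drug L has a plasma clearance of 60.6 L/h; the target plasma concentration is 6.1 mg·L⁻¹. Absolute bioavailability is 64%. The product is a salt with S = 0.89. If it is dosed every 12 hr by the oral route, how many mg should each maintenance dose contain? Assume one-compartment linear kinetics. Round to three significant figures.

At steady state, dose per interval replaces the amount cleared in that interval: F·S·D/τ = CL·Css.
D = CL × Css × τ / F / S = 60.60 × 6.1 × 12 / 0.64 / 0.89 = 7788 mg

7790 mg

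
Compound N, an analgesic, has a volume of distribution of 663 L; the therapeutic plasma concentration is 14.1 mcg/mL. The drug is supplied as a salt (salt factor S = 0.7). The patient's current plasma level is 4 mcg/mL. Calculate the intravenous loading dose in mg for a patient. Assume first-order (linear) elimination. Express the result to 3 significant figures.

9570 mg

Concentration deficit ΔC = 14.1 − 4 = 10.10 mg/L
LD = Vd × ΔC / S = 663.0 × 10.10 / 0.7 = 9566 mg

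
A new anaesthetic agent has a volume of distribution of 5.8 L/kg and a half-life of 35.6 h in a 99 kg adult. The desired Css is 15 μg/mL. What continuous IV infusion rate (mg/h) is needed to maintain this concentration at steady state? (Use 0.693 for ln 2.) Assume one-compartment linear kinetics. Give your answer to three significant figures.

Vd(total) = 99 kg × 5.8 L/kg = 574.2 L
k = 0.693/35.6 = 0.01947 h⁻¹, so CL = k·Vd = 0.01947 × 574.2 = 11.18 L/h
Infusion rate = CL × Css = 11.18 × 15 = 167.7 mg/h

168 mg/h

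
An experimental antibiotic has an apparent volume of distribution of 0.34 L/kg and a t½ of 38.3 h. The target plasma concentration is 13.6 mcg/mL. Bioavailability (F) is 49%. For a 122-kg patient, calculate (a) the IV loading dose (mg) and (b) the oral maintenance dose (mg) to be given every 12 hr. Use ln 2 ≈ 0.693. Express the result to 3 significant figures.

Vd = 0.34 L/kg × 122 kg = 41.48 L
LD = Vd × C = 41.48 × 13.6 = 564.1 mg
CL = 0.693 × Vd / t½ = 0.693 × 41.48 / 38.3 = 0.7505 L/h
D = CL × Css × τ / F = 0.7505 × 13.6 × 12 / 0.49 = 250.0 mg

(a) 564 mg; (b) 250 mg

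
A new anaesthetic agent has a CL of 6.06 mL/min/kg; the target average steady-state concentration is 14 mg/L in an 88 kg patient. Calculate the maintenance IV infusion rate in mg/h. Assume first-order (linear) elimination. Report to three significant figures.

CL = 6.06 mL/min/kg × 88 kg = 533.3 mL/min = 533.3 × 60/1000 = 32.00 L/h
Rate = CL × Css = 32.00 × 14 = 448.0 mg/h

448 mg/h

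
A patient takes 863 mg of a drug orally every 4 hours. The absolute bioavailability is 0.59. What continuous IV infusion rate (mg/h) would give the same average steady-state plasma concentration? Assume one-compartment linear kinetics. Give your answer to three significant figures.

Equivalent systemic input: infusion rate = F·D/τ.
Rate = 0.59 × 863 / 4 = 127.3 mg/h

127 mg/h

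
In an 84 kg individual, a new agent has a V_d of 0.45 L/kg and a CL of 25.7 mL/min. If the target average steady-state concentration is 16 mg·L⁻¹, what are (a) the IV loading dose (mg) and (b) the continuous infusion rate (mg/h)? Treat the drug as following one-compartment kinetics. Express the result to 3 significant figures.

Vd(total) = 84 kg × 0.45 L/kg = 37.80 L
Loading: fill Vd to C_target → 37.80 L × 16 mg/L = 604.8 mg
CL = 25.7 mL/min × 60/1000 = 1.542 L/h
Maintenance: replace elimination → rate = CL × Css = 1.542 × 16 = 24.67 mg/h

(a) 605 mg; (b) 24.7 mg/h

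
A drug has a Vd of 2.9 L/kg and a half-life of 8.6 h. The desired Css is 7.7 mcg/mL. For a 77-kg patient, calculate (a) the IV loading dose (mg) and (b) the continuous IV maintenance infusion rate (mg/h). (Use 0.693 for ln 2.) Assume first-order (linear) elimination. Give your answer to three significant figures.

Total Vd = 2.9 × 77 = 223.3 L
LD = Vd × C = 223.3 × 7.7 = 1719 mg
CL = 0.693 × Vd / t½ = 0.693 × 223.3 / 8.6 = 17.99 L/h
Infusion rate = CL × Css = 17.99 × 7.7 = 138.5 mg/h

(a) 1720 mg; (b) 139 mg/h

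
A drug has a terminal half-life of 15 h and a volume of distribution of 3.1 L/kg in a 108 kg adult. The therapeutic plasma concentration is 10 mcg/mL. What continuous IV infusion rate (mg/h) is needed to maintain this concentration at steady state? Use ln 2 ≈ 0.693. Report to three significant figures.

155 mg/h

Vd = 3.1 L/kg × 108 kg = 334.8 L
k = 0.693/15 = 0.04620 h⁻¹, so CL = k·Vd = 0.04620 × 334.8 = 15.47 L/h
Infusion rate = CL × Css = 15.47 × 10 = 154.7 mg/h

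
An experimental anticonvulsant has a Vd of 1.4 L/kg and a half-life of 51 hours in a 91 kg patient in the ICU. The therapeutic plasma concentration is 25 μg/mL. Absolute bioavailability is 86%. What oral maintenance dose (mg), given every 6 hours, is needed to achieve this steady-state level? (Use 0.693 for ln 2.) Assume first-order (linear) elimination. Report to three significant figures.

302 mg

Vd(total) = 91 kg × 1.4 L/kg = 127.4 L
k = 0.693/51 = 0.01359 h⁻¹, so CL = k·Vd = 0.01359 × 127.4 = 1.731 L/h
D = CL × Css × τ / F = 1.731 × 25 × 6 / 0.86 = 301.9 mg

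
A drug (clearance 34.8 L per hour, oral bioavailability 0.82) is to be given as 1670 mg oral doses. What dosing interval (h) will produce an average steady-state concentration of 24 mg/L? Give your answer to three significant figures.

1.64 h

F·D/τ = CL·Css → τ = F·D / (CL·Css).
τ = 0.82 × 1670 / (34.8 × 24) = 1.640 h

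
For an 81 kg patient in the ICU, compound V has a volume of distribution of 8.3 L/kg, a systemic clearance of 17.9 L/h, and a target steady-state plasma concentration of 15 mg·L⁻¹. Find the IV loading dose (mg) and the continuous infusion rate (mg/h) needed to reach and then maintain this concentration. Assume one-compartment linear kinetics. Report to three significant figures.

(a) 10100 mg; (b) 269 mg/h

Total Vd = 8.3 × 81 = 672.3 L
LD = Vd · C_target = 672.3 × 15 = 10080 mg
Maintenance: replace elimination → rate = CL × Css = 17.90 × 15 = 268.5 mg/h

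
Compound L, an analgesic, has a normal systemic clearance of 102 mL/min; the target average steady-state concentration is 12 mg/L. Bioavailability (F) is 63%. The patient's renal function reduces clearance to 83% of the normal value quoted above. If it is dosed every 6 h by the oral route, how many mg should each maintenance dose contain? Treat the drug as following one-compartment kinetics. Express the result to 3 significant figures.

581 mg

CL = 102 mL/min = 102 × 0.06 = 6.120 L/h
Patient clearance = 0.83 × 6.120 = 5.080 L/h
D = CL × Css × τ / F = 5.080 × 12 × 6 / 0.63 = 580.6 mg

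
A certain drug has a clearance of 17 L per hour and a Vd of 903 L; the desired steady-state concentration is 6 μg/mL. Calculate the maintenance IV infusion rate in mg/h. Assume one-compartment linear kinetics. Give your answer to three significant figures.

Rate = CL × Css = 17.00 × 6 = 102.0 mg/h

102 mg/h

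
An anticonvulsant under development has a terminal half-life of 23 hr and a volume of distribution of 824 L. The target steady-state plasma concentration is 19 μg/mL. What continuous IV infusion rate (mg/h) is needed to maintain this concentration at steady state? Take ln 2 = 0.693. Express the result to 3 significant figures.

CL = ln 2 · Vd / t½ = 0.693 × 824.0 / 23 = 24.83 L/h
Infusion rate = CL × Css = 24.83 × 19 = 471.8 mg/h

472 mg/h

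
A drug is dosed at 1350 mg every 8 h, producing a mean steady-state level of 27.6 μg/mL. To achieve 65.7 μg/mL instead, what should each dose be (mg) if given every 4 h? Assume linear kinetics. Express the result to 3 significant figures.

1610 mg

For first-order elimination, Css ∝ F·D/(CL·τ); F and CL are unchanged, so Css ∝ D/τ.
D₂ = D₁ × (Css,target / Css,current) × (τ₂/τ₁) = 1350 × (65.7/27.6) × (4/8) = 1607 mg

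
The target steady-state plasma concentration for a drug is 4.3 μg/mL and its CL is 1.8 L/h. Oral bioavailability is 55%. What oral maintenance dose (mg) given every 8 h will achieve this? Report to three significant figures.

113 mg

D = CL × Css × τ / F = 1.800 × 4.3 × 8 / 0.55 = 112.6 mg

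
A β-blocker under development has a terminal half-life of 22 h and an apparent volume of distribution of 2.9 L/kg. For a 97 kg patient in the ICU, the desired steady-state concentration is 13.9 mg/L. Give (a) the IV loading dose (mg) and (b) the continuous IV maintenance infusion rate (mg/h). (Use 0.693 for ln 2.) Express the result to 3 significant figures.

Total Vd = 2.9 × 97 = 281.3 L
LD = Vd × C = 281.3 × 13.9 = 3910 mg
CL = 0.693 × Vd / t½ = 0.693 × 281.3 / 22 = 8.861 L/h
Infusion rate = CL × Css = 8.861 × 13.9 = 123.2 mg/h

(a) 3910 mg; (b) 123 mg/h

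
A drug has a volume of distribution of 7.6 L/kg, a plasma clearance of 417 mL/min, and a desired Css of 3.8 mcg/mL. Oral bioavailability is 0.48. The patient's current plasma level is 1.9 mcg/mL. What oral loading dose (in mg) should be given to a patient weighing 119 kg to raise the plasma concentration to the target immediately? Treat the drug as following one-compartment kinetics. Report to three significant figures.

3580 mg

Total Vd = 7.6 × 119 = 904.4 L
The loading dose fills Vd to the target concentration.
Concentration deficit ΔC = 3.8 − 1.9 = 1.900 mg/L
LD = Vd × ΔC / F = 904.4 × 1.900 / 0.48 = 3580 mg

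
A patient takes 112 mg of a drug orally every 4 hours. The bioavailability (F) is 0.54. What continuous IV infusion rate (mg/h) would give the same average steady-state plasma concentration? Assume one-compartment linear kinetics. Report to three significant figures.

15.1 mg/h

Equivalent systemic input: infusion rate = F·D/τ.
Rate = 0.54 × 112 / 4 = 15.12 mg/h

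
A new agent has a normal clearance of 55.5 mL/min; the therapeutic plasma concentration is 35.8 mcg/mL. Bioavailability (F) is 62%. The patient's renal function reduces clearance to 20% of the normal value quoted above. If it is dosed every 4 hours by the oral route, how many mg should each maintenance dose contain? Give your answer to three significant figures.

154 mg

CL = 55.5 mL/min × 60/1000 = 3.330 L/h
Patient clearance = 0.2 × 3.330 = 0.6660 L/h
At steady state, dose per interval replaces the amount cleared in that interval: F·D/τ = CL·Css.
D = CL × Css × τ / F = 0.6660 × 35.8 × 4 / 0.62 = 153.8 mg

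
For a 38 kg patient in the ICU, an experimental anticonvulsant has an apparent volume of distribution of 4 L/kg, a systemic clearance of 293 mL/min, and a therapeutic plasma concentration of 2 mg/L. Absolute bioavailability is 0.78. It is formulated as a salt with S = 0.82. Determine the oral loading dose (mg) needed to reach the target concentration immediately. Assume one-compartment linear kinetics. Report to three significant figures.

Vd(total) = 38 kg × 4 L/kg = 152.0 L
Loading dose depends on Vd (not clearance): it fills the distribution volume.
LD = Vd × C / F / S = 152.0 × 2.000 / 0.78 / 0.82 = 475.3 mg

475 mg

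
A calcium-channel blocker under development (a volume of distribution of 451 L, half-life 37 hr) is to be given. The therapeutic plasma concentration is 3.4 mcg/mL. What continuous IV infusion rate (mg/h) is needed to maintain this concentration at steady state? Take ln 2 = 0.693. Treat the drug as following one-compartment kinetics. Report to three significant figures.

k = 0.693/37 = 0.01873 h⁻¹, so CL = k·Vd = 0.01873 × 451.0 = 8.447 L/h
Infusion rate = CL × Css = 8.447 × 3.4 = 28.72 mg/h

28.7 mg/h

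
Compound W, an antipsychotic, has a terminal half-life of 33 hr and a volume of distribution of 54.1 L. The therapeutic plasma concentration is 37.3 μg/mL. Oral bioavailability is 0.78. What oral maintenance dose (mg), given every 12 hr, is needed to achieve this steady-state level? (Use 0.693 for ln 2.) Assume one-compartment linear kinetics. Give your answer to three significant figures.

652 mg

k = 0.693/33 = 0.02100 h⁻¹, so CL = k·Vd = 0.02100 × 54.10 = 1.136 L/h
D = CL × Css × τ / F = 1.136 × 37.3 × 12 / 0.78 = 651.9 mg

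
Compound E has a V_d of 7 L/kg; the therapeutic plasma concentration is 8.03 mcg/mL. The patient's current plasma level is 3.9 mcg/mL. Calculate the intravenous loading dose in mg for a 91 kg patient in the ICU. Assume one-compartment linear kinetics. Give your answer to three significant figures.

Vd = 7 L/kg × 91 kg = 637.0 L
Concentration deficit ΔC = 8.03 − 3.9 = 4.130 mg/L
LD = Vd × ΔC = 637.0 × 4.130 = 2631 mg

2630 mg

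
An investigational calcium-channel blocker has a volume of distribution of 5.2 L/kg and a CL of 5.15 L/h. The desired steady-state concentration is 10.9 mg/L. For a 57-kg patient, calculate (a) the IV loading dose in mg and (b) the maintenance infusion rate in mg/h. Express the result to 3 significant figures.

Vd = 5.2 L/kg × 57 kg = 296.4 L
LD = Vd · C_target = 296.4 × 10.9 = 3231 mg
Maintenance: replace elimination → rate = CL × Css = 5.150 × 10.9 = 56.14 mg/h

(a) 3230 mg; (b) 56.1 mg/h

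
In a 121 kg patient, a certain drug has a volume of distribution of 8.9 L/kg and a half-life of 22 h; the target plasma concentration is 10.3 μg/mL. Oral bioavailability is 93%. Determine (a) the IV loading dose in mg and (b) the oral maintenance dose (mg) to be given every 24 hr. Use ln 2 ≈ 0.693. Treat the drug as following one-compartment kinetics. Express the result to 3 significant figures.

(a) 11100 mg; (b) 9020 mg

Total Vd = 8.9 × 121 = 1077 L
LD = Vd × C = 1077 × 10.3 = 11090 mg
CL = 0.693 × Vd / t½ = 0.693 × 1077 / 22 = 33.93 L/h
D = CL × Css × τ / F = 33.93 × 10.3 × 24 / 0.93 = 9019 mg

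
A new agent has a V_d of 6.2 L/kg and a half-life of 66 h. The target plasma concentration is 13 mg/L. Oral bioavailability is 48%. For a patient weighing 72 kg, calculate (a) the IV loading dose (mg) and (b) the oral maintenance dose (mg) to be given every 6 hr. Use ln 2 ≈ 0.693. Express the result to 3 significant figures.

Vd(total) = 72 kg × 6.2 L/kg = 446.4 L
LD = Vd × C = 446.4 × 13 = 5803 mg
CL = 0.693 × Vd / t½ = 0.693 × 446.4 / 66 = 4.687 L/h
D = CL × Css × τ / F = 4.687 × 13 × 6 / 0.48 = 761.6 mg

(a) 5800 mg; (b) 762 mg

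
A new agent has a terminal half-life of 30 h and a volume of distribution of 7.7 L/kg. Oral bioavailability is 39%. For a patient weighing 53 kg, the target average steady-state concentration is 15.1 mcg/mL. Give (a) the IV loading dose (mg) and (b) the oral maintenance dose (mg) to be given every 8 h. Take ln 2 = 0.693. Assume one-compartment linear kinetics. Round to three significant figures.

Vd = 7.7 L/kg × 53 kg = 408.1 L
LD = Vd × C = 408.1 × 15.1 = 6162 mg
CL = 0.693 × Vd / t½ = 0.693 × 408.1 / 30 = 9.427 L/h
D = CL × Css × τ / F = 9.427 × 15.1 × 8 / 0.39 = 2920 mg

(a) 6160 mg; (b) 2920 mg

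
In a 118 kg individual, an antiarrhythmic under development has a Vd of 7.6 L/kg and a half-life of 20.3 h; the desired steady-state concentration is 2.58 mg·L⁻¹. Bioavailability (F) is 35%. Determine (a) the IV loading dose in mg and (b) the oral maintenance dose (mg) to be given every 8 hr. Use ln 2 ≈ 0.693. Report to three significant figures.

(a) 2310 mg; (b) 1810 mg

Vd = 7.6 L/kg × 118 kg = 896.8 L
LD = Vd × C = 896.8 × 2.58 = 2314 mg
CL = 0.693 × Vd / t½ = 0.693 × 896.8 / 20.3 = 30.61 L/h
D = CL × Css × τ / F = 30.61 × 2.58 × 8 / 0.35 = 1805 mg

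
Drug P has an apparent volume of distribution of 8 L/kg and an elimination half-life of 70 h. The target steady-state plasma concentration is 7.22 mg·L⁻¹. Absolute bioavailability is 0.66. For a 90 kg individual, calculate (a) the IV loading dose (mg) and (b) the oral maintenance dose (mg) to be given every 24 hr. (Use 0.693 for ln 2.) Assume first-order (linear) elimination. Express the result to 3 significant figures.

(a) 5200 mg; (b) 1870 mg

Vd(total) = 90 kg × 8 L/kg = 720.0 L
LD = Vd × C = 720.0 × 7.22 = 5198 mg
CL = 0.693 × Vd / t½ = 0.693 × 720.0 / 70 = 7.128 L/h
D = CL × Css × τ / F = 7.128 × 7.22 × 24 / 0.66 = 1871 mg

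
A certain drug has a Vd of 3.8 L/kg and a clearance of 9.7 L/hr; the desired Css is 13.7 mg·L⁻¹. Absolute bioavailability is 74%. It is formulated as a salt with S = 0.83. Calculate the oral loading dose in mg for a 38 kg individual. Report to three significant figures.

Vd = 3.8 L/kg × 38 kg = 144.4 L
LD is governed by Vd — clearance does not enter the loading-dose calculation.
LD = Vd × C / F / S = 144.4 × 13.70 / 0.74 / 0.83 = 3221 mg

3220 mg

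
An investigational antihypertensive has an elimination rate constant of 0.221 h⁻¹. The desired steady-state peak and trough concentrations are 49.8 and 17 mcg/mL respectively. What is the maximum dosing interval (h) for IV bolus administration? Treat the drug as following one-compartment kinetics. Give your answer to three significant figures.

Between IV bolus doses, concentration decays as C = C₀·e^(−kτ), so C_peak/C_trough = e^(kτ).
τ_max = ln(C_peak/C_trough) / k = ln(49.8/17) / 0.2210 = 1.075 / 0.2210 = 4.864 h

4.86 h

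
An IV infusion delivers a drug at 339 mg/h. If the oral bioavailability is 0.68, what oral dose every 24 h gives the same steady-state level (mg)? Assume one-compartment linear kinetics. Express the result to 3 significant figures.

12000 mg

To maintain the same Css, the systemic dosing rate must be unchanged: F·D/τ = infusion rate.
D = rate × τ / F = 339 × 24 / 0.68 = 11960 mg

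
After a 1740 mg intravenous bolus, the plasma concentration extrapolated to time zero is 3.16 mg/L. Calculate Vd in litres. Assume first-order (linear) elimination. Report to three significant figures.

Immediately after an IV bolus, C₀ = Dose / Vd, so Vd = Dose / C₀.
Vd = 1740 / 3.16 = 550.6 L

551 L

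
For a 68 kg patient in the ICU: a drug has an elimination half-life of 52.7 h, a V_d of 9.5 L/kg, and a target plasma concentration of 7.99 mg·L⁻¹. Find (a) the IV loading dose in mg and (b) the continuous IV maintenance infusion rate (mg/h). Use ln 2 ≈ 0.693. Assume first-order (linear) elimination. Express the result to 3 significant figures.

Total Vd = 9.5 × 68 = 646.0 L
LD = Vd × C = 646.0 × 7.99 = 5162 mg
CL = 0.693 × Vd / t½ = 0.693 × 646.0 / 52.7 = 8.495 L/h
Infusion rate = CL × Css = 8.495 × 7.99 = 67.88 mg/h

(a) 5160 mg; (b) 67.9 mg/h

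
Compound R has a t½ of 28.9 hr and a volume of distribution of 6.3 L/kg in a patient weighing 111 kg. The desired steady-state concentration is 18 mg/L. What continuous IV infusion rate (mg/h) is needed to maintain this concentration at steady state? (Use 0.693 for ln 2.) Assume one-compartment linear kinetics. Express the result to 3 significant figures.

Vd = 6.3 L/kg × 111 kg = 699.3 L
k = 0.693/28.9 = 0.02398 h⁻¹, so CL = k·Vd = 0.02398 × 699.3 = 16.77 L/h
Infusion rate = CL × Css = 16.77 × 18 = 301.9 mg/h

302 mg/h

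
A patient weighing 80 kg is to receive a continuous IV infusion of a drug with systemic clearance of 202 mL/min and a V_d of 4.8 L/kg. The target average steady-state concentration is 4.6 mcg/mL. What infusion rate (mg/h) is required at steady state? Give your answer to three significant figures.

55.8 mg/h

CL = 202 mL/min = 202 × 0.06 = 12.12 L/h
Vd does not affect the maintenance rate; only clearance governs steady-state input.
Rate = CL × Css = 12.12 × 4.6 = 55.75 mg/h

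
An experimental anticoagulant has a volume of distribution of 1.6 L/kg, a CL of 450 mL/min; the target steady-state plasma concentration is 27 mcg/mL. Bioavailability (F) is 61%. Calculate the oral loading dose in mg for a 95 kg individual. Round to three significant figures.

Vd = 1.6 L/kg × 95 kg = 152.0 L
LD = Vd × C / F = 152.0 × 27.00 / 0.61 = 6728 mg

6730 mg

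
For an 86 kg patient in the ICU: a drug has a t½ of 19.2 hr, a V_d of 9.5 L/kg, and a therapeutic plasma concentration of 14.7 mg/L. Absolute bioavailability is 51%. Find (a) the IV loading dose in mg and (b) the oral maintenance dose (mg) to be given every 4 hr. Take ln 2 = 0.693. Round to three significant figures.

(a) 12000 mg; (b) 3400 mg

Total Vd = 9.5 × 86 = 817.0 L
LD = Vd × C = 817.0 × 14.7 = 12010 mg
CL = 0.693 × Vd / t½ = 0.693 × 817.0 / 19.2 = 29.49 L/h
D = CL × Css × τ / F = 29.49 × 14.7 × 4 / 0.51 = 3400 mg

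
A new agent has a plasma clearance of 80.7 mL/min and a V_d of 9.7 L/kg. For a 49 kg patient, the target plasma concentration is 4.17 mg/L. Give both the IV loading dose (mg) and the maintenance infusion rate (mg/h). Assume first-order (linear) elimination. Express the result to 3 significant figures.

Vd(total) = 49 kg × 9.7 L/kg = 475.3 L
Loading dose = Vd × C = 475.3 × 4.17 = 1982 mg
CL = 80.7 mL/min = 80.7 × 0.06 = 4.842 L/h
Infusion rate = 4.842 L/h × 4.17 mg/L = 20.19 mg/h

(a) 1980 mg; (b) 20.2 mg/h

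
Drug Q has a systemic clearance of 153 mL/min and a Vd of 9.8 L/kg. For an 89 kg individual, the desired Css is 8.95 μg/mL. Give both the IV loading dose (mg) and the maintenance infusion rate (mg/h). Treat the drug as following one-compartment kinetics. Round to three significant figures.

(a) 7810 mg; (b) 82.2 mg/h

Total Vd = 9.8 × 89 = 872.2 L
LD = Vd · C_target = 872.2 × 8.95 = 7806 mg
CL = 153 mL/min = 153 × 0.06 = 9.180 L/h
Infusion rate = 9.180 L/h × 8.95 mg/L = 82.16 mg/h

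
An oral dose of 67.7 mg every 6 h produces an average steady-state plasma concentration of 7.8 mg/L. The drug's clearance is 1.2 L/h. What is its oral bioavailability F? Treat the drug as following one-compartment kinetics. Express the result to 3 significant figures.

0.830

F·D/τ = CL·Css at steady state → F = CL·Css·τ / D.
F = 1.2 × 7.8 × 6 / 67.7 = 0.830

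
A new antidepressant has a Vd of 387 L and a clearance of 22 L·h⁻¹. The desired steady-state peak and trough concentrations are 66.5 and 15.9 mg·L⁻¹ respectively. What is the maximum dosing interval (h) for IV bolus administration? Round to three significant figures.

25.2 h

k = CL / Vd = 22.00 / 387.0 = 0.05685 h⁻¹
Between IV bolus doses, concentration decays as C = C₀·e^(−kτ), so C_peak/C_trough = e^(kτ).
τ_max = ln(C_peak/C_trough) / k = ln(66.5/15.9) / 0.05685 = 1.431 / 0.05685 = 25.17 h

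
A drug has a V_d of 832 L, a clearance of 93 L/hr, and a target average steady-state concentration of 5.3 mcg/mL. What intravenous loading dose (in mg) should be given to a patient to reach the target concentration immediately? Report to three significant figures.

LD = Vd × C = 832.0 × 5.300 = 4410 mg

4410 mg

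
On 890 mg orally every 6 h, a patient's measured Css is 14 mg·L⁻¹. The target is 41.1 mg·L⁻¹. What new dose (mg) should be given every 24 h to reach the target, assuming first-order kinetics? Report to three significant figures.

10500 mg

For first-order elimination, Css ∝ F·D/(CL·τ); F and CL are unchanged, so Css ∝ D/τ.
D₂ = D₁ × (Css,target / Css,current) × (τ₂/τ₁) = 890 × (41.1/14) × (24/6) = 10450 mg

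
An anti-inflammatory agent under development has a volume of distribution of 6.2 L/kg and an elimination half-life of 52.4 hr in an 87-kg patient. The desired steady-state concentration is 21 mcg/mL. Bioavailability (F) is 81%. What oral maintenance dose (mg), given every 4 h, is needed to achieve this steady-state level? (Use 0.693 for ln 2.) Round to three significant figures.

740 mg

Total Vd = 6.2 × 87 = 539.4 L
CL = ln 2 · Vd / t½ = 0.693 × 539.4 / 52.4 = 7.134 L/h
D = CL × Css × τ / F = 7.134 × 21 × 4 / 0.81 = 739.8 mg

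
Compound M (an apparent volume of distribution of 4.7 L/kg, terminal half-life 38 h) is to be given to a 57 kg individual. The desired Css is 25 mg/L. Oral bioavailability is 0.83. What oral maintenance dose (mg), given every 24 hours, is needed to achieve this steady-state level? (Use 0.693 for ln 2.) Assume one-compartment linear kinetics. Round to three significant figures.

3530 mg

Vd(total) = 57 kg × 4.7 L/kg = 267.9 L
CL = ln 2 · Vd / t½ = 0.693 × 267.9 / 38 = 4.886 L/h
D = CL × Css × τ / F = 4.886 × 25 × 24 / 0.83 = 3532 mg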